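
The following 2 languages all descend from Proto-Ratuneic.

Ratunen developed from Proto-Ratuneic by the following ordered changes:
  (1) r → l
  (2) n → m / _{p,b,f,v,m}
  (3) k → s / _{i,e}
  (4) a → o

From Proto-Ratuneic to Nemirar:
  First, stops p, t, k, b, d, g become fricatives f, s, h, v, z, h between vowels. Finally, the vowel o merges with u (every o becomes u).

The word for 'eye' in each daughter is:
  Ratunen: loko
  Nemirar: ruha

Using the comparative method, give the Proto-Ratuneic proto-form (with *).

*roka

Position 1: Ratunen has l, Nemirar has r. Nemirar preserves r here (none of its changes turn any other segment into r), so the proto-segment is *r.
Position 4: Ratunen has o, Nemirar has a. Nemirar preserves a here (none of its changes turn any other segment into a), so the proto-segment is *a.
Position 2: Ratunen has o, Nemirar has u. Taking the neighbouring segments as reconstructed: Ratunen o could go back to *a or *o; Nemirar u could go back to *o or *u — the one source consistent with every daughter is *o.
This points to *roka. Verify forward in each daughter:
Ratunen: *roka > loka > loko  (by unconditioned shift, vowel merger)
Nemirar: *roka > roha > ruha  (by intervocalic lenition, vowel merger)
*roka is the unique common source.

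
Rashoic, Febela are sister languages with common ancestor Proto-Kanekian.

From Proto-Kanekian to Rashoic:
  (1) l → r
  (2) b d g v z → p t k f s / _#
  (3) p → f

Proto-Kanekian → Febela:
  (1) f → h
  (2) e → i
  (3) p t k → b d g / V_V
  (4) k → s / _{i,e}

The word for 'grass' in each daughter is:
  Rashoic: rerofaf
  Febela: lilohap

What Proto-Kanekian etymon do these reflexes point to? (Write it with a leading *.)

Position 2: Rashoic has e, Febela has i. Rashoic preserves e here (none of its changes turn any other segment into e), so the proto-segment is *e.
Position 1: Rashoic has r, Febela has l. Febela preserves l here (none of its changes turn any other segment into l), so the proto-segment is *l.
Position 3: Rashoic has r, Febela has l. Febela preserves l here (none of its changes turn any other segment into l), so the proto-segment is *l.
Continuing position by position gives *lelofap; check it forward:
Rashoic: *lelofap > rerofap > rerofaf  (by unconditioned shift, unconditioned shift)
Febela: start from *lelofap.
  rule 1 (unconditioned shift): lelofap → lelohap
  rule 2 (vowel merger): lelohap → lilohap
  rule 3: no change — lilohap
  rule 4: no change — lilohap
  ⇒ Febela lilohap
No other proto-form is consistent with every reflex, so the reconstruction is *lelofap.

*lelofap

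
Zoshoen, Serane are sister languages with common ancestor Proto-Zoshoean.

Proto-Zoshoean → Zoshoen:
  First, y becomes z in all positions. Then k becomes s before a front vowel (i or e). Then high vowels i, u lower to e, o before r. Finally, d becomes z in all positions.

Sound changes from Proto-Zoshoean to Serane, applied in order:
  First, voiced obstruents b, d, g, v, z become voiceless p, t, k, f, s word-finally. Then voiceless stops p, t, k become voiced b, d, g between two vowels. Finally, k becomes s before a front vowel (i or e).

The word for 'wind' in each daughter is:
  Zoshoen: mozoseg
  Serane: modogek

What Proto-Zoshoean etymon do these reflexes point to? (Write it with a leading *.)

Position 5: Zoshoen has s, Serane has g. Taking the neighbouring segments as reconstructed: Zoshoen s could go back to *k or *s; Serane g could go back to *k or *g — the one source consistent with every daughter is *k.
Position 3: Zoshoen has z, Serane has d. Taking the neighbouring segments as reconstructed: Zoshoen z could go back to *d or *z or *y; Serane d could go back to *t or *d — the one source consistent with every daughter is *d.
Continuing position by position gives *modokeg; check it forward:
Zoshoen: *modokeg > modoseg > mozoseg  (by palatalisation, unconditioned shift)
Serane: start from *modokeg.
  rule 1 (final devoicing): modokeg → modokek
  rule 2 (intervocalic voicing): modokek → modogek
  rule 3: no change — modogek
  ⇒ Serane modogek
No other proto-form is consistent with every reflex, so the reconstruction is *modokeg.

*modokeg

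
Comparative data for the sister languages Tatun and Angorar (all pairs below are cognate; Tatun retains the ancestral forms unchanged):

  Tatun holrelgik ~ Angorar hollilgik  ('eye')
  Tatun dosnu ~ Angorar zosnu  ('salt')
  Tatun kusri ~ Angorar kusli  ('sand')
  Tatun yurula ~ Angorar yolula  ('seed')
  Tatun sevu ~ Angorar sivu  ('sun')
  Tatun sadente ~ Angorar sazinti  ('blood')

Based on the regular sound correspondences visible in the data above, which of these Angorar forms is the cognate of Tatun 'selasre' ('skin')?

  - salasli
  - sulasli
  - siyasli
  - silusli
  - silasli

holrelgik ~ hollilgik — Tatun e corresponds to Angorar i after a consonant, before a consonant other than r, m, n, p, b, f, v.
holrelgik ~ hollilgik — Tatun r corresponds to Angorar l after a consonant, before a front vowel.
sadente ~ sazinti — Tatun e corresponds to Angorar i word-finally.
Applying these to Tatun 'selasre':
  selasre → silasre   (e→i after a consonant, before a consonant other than r, m, n, p, b, f, v)
  silasre → silasle   (r→l after a consonant, before a front vowel)
  silasle → silasli   (e→i word-finally)
So the Angorar cognate is 'silasli'.

silasli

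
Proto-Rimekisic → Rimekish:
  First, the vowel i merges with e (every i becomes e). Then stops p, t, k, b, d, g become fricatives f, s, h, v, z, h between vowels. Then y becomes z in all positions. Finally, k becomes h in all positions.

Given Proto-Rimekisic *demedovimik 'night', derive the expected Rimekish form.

Rimekish: *demedovimik
  demedovimik → demedovemek   [vowel merger]
  demedovemek → demezovemek   [intervocalic lenition]
  demezovemek (rule 3 does not apply)
  demezovemek → demezovemeh   [unconditioned shift]
  giving Rimekish demezovemeh.

demezovemeh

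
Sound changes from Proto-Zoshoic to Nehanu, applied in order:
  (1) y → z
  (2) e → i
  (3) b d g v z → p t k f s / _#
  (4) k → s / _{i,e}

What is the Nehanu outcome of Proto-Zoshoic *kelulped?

Nehanu: start from *kelulped.
  rule 1: no change — kelulped
  rule 2 (vowel merger): kelulped → kilulpid
  rule 3 (final devoicing): kilulpid → kilulpit
  rule 4 (palatalisation): kilulpit → silulpit
  ⇒ Nehanu silulpit

silulpit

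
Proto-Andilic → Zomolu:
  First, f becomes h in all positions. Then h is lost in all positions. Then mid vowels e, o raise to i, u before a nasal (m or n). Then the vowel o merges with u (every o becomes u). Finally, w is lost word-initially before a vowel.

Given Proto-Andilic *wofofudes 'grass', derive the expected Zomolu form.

uuudes

Zomolu: start from *wofofudes.
  rule 1 (unconditioned shift): wofofudes → wohohudes
  rule 2 (h-loss): wohohudes → wooudes
  rule 3: no change — wooudes
  rule 4 (vowel merger): wooudes → wuuudes
  rule 5 (glide loss): wuuudes → uuudes
  ⇒ Zomolu uuudes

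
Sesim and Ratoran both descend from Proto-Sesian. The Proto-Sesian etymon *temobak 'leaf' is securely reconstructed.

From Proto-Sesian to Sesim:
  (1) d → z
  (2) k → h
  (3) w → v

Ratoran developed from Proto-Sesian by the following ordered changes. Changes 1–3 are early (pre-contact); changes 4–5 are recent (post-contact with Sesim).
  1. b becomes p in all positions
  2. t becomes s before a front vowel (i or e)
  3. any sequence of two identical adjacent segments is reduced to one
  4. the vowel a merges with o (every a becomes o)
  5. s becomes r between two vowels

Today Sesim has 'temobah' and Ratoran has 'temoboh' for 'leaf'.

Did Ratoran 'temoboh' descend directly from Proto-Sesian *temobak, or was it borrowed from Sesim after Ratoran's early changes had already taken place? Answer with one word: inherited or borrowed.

If inherited, *temobak would pass through all of Ratoran's changes:
Ratoran: *temobak
  temobak → temopak   [unconditioned shift]
  temopak → semopak   [palatalisation]
  semopak (rule 3 does not apply)
  semopak → semopok   [vowel merger]
  semopok (rule 5 does not apply)
  giving Ratoran semopok.
If borrowed from Sesim 'temobah' after the early changes, it would undergo only the recent ones:
  rule 4 (vowel merger): temobah → temoboh
  rule 5 (rhotacism): no change (temoboh)
  ⇒ as a loan: temoboh
Ratoran 'temoboh' matches the loan outcome 'temoboh', not the inherited 'semopok' — it skipped the early Ratoran changes, so it was borrowed from Sesim.

borrowed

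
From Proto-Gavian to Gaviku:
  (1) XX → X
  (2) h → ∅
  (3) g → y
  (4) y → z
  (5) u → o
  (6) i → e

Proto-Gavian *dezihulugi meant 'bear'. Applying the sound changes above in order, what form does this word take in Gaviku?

dezeoloze

Gaviku: *dezihulugi
  dezihulugi (rule 1 does not apply)
  dezihulugi → deziulugi   [h-loss]
  deziulugi → deziuluyi   [unconditioned shift]
  deziuluyi → deziuluzi   [unconditioned shift]
  deziuluzi → deziolozi   [vowel merger]
  deziolozi → dezeoloze   [vowel merger]
  giving Gaviku dezeoloze.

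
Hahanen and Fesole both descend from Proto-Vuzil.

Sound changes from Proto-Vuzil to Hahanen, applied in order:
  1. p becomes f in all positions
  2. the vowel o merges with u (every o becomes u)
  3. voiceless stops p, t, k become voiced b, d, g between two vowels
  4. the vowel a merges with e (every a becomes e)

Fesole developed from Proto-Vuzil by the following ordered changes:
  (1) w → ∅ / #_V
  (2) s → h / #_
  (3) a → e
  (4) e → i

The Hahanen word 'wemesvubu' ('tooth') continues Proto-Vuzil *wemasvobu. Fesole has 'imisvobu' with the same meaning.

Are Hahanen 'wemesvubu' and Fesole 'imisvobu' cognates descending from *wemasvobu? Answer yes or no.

Derive the expected Fesole reflex of *wemasvobu:
Fesole: *wemasvobu > emasvobu > emesvobu > imisvobu  (by glide loss, vowel merger, vowel merger)
Fesole 'imisvobu' matches the regular reflex exactly, so the pair is cognate.

yes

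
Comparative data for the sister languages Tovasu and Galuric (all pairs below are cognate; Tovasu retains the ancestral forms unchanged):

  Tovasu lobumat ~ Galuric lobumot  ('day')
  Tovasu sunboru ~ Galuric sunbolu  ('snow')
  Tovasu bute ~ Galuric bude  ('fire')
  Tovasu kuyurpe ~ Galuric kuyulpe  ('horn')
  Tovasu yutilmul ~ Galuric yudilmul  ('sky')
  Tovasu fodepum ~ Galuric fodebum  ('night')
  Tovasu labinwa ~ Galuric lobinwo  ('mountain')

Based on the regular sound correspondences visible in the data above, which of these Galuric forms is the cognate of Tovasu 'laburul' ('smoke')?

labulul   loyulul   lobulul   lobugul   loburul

labinwa ~ lobinwo — Tovasu a corresponds to Galuric o after a consonant, before a labial obstruent.
sunboru ~ sunbolu — Tovasu r corresponds to Galuric l between vowels (before a back vowel).
Applying these to Tovasu 'laburul':
  laburul → loburul   (a→o after a consonant, before a labial obstruent)
  loburul → lobulul   (r→l between vowels (before a back vowel))
So the Galuric cognate is 'lobulul'.

lobulul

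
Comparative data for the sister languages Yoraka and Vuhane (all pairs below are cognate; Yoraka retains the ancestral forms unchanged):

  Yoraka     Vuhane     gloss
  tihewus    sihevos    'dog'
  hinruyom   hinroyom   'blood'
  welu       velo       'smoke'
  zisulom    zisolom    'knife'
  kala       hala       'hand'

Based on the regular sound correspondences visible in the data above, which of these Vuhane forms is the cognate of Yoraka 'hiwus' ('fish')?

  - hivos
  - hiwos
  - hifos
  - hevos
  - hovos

hivos

tihewus ~ sihevos — Yoraka w corresponds to Vuhane v between vowels (before a back vowel).
tihewus ~ sihevos, hinruyom ~ hinroyom — Yoraka u corresponds to Vuhane o after a consonant, before a consonant other than r, m, n, p, b, f, v.
Applying these to Yoraka 'hiwus':
  hiwus → hivus   (w→v between vowels (before a back vowel))
  hivus → hivos   (u→o after a consonant, before a consonant other than r, m, n, p, b, f, v)
So the Vuhane cognate is 'hivos'.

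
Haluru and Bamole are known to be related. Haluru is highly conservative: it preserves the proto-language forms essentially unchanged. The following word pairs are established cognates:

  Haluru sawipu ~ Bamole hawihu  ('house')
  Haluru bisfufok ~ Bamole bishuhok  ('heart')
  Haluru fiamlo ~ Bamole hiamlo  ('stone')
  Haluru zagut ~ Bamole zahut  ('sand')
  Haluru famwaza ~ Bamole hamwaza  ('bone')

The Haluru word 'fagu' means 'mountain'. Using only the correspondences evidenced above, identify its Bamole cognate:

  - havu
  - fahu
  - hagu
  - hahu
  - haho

hahu

famwaza ~ hamwaza — Haluru f corresponds to Bamole h word-initially before a back vowel.
zagut ~ zahut — Haluru g corresponds to Bamole h between vowels (before a back vowel).
Applying these to Haluru 'fagu':
  fagu → hagu   (f→h word-initially before a back vowel)
  hagu → hahu   (g→h between vowels (before a back vowel))
So the Bamole cognate is 'hahu'.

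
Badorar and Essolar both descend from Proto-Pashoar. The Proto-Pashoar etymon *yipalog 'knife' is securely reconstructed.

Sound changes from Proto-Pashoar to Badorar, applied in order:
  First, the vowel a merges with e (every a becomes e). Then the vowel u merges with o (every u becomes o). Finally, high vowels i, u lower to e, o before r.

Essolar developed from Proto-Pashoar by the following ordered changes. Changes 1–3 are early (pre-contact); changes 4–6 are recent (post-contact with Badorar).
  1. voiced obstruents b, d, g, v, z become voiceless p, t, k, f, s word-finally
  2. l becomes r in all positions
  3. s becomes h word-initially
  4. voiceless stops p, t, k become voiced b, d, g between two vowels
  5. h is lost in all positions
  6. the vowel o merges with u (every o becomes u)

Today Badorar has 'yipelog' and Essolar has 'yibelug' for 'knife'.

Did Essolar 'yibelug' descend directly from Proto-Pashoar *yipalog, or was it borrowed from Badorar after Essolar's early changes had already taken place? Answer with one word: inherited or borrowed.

If inherited, *yipalog would pass through all of Essolar's changes:
Essolar: *yipalog
  yipalog → yipalok   [final devoicing]
  yipalok → yiparok   [unconditioned shift]
  yiparok (rule 3 does not apply)
  yiparok → yibarok   [intervocalic voicing]
  yibarok (rule 5 does not apply)
  yibarok → yibaruk   [vowel merger]
  giving Essolar yibaruk.
If borrowed from Badorar 'yipelog' after the early changes, it would undergo only the recent ones:
  rule 4 (intervocalic voicing): yipelog → yibelog
  rule 5 (h-loss): no change (yibelog)
  rule 6 (vowel merger): yibelog → yibelug
  ⇒ as a loan: yibelug
Essolar 'yibelug' matches the loan outcome 'yibelug', not the inherited 'yibaruk' — it skipped the early Essolar changes, so it was borrowed from Badorar.

borrowed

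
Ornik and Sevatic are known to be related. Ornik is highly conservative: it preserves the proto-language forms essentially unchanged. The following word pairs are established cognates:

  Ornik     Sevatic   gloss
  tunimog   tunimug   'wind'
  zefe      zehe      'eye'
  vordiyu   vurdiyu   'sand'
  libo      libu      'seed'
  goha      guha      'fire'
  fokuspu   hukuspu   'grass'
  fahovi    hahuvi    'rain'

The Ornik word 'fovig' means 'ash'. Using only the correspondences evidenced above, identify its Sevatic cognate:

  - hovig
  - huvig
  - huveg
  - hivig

fokuspu ~ hukuspu — Ornik f corresponds to Sevatic h word-initially before a back vowel.
fahovi ~ hahuvi — Ornik o corresponds to Sevatic u after a consonant, before a labial obstruent.
Applying these to Ornik 'fovig':
  fovig → hovig   (f→h word-initially before a back vowel)
  hovig → huvig   (o→u after a consonant, before a labial obstruent)
So the Sevatic cognate is 'huvig'.

huvig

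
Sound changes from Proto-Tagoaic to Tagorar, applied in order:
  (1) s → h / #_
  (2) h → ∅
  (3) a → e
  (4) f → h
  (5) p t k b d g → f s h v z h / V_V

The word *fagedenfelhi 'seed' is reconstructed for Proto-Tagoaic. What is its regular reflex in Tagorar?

Tagorar: start from *fagedenfelhi.
  rule 1: no change — fagedenfelhi
  rule 2 (h-loss): fagedenfelhi → fagedenfeli
  rule 3 (vowel merger): fagedenfeli → fegedenfeli
  rule 4 (unconditioned shift): fegedenfeli → hegedenheli
  rule 5 (intervocalic lenition): hegedenheli → hehezenheli
  ⇒ Tagorar hehezenheli

hehezenheli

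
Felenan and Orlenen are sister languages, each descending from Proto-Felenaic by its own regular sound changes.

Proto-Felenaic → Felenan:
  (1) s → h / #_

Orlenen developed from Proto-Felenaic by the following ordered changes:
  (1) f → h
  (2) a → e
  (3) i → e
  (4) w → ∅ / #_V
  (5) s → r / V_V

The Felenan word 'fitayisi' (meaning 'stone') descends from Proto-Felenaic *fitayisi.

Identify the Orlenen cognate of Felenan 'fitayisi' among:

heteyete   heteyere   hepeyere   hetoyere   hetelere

heteyere

Orlenen: *fitayisi > hitayisi > hiteyisi > heteyese > heteyere  (by unconditioned shift, vowel merger, vowel merger, rhotacism)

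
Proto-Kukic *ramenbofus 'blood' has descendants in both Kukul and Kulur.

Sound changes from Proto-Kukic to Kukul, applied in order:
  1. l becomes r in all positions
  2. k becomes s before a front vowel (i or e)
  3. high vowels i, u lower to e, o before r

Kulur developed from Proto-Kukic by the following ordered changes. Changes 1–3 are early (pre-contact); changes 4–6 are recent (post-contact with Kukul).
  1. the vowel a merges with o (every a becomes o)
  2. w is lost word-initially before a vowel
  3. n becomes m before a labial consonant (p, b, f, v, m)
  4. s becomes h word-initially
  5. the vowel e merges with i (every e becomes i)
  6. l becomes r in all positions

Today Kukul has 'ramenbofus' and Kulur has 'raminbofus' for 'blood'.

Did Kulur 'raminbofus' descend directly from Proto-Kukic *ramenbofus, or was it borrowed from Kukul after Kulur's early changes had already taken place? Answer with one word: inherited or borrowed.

borrowed

If inherited, *ramenbofus would pass through all of Kulur's changes:
Kulur: start from *ramenbofus.
  rule 1 (vowel merger): ramenbofus → romenbofus
  rule 2: no change — romenbofus
  rule 3 (nasal place assimilation): romenbofus → romembofus
  rule 4: no change — romembofus
  rule 5 (vowel merger): romembofus → romimbofus
  rule 6: no change — romimbofus
  ⇒ Kulur romimbofus
If borrowed from Kukul 'ramenbofus' after the early changes, it would undergo only the recent ones:
  rule 4 (debuccalisation): no change (ramenbofus)
  rule 5 (vowel merger): ramenbofus → raminbofus
  rule 6 (unconditioned shift): no change (raminbofus)
  ⇒ as a loan: raminbofus
Kulur 'raminbofus' matches the loan outcome 'raminbofus', not the inherited 'romimbofus' — it skipped the early Kulur changes, so it was borrowed from Kukul.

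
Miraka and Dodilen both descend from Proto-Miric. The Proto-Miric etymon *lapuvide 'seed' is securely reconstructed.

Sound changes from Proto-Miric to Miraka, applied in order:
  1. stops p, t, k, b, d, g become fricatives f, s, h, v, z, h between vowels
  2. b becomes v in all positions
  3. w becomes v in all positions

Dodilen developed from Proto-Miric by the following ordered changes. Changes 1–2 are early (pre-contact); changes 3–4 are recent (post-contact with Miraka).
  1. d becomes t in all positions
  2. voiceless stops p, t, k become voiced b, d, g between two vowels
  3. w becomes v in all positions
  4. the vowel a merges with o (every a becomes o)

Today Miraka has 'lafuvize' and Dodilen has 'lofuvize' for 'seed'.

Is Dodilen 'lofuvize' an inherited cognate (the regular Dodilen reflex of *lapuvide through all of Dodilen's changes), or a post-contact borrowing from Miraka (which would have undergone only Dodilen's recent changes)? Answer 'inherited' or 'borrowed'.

borrowed

If inherited, *lapuvide would pass through all of Dodilen's changes:
Dodilen: *lapuvide
  lapuvide → lapuvite   [unconditioned shift]
  lapuvite → labuvide   [intervocalic voicing]
  labuvide (rule 3 does not apply)
  labuvide → lobuvide   [vowel merger]
  giving Dodilen lobuvide.
If borrowed from Miraka 'lafuvize' after the early changes, it would undergo only the recent ones:
  rule 3 (unconditioned shift): no change (lafuvize)
  rule 4 (vowel merger): lafuvize → lofuvize
  ⇒ as a loan: lofuvize
Dodilen 'lofuvize' matches the loan outcome 'lofuvize', not the inherited 'lobuvide' — it skipped the early Dodilen changes, so it was borrowed from Miraka.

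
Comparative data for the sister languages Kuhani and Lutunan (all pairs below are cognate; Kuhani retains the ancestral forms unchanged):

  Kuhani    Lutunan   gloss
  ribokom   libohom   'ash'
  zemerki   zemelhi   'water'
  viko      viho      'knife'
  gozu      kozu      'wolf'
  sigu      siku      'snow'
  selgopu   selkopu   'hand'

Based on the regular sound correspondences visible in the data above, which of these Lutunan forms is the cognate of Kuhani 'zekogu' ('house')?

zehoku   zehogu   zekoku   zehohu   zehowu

ribokom ~ libohom, viko ~ viho — Kuhani k corresponds to Lutunan h between vowels (before a back vowel).
sigu ~ siku — Kuhani g corresponds to Lutunan k between vowels (before a back vowel).
Applying these to Kuhani 'zekogu':
  zekogu → zehogu   (k→h between vowels (before a back vowel))
  zehogu → zehoku   (g→k between vowels (before a back vowel))
So the Lutunan cognate is 'zehoku'.

zehoku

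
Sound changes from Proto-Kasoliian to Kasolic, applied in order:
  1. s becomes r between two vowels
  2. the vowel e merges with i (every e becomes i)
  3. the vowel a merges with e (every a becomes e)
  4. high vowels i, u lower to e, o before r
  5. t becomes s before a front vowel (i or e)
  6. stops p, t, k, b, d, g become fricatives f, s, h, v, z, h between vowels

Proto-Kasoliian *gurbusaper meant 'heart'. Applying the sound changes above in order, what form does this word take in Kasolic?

Kasolic: *gurbusaper
  gurbusaper → gurburaper   [rhotacism]
  gurburaper → gurburapir   [vowel merger]
  gurburapir → gurburepir   [vowel merger]
  gurburepir → gorboreper   [pre-rhotic lowering]
  gorboreper (rule 5 does not apply)
  gorboreper → gorborefer   [intervocalic lenition]
  giving Kasolic gorborefer.

gorborefer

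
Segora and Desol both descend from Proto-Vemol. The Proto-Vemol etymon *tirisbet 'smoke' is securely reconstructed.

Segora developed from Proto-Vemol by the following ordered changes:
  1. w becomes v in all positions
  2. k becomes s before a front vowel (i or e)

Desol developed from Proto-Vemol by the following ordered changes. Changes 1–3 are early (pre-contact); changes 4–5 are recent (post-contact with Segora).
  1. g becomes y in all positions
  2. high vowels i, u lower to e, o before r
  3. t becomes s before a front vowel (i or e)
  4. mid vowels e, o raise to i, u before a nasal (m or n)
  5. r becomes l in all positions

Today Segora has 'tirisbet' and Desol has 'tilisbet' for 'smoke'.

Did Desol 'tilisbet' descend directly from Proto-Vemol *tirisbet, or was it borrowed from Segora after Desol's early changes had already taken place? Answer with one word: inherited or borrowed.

If inherited, *tirisbet would pass through all of Desol's changes:
Desol: *tirisbet
  tirisbet (rule 1 does not apply)
  tirisbet → terisbet   [pre-rhotic lowering]
  terisbet → serisbet   [palatalisation]
  serisbet (rule 4 does not apply)
  serisbet → selisbet   [unconditioned shift]
  giving Desol selisbet.
If borrowed from Segora 'tirisbet' after the early changes, it would undergo only the recent ones:
  rule 4 (pre-nasal raising): no change (tirisbet)
  rule 5 (unconditioned shift): tirisbet → tilisbet
  ⇒ as a loan: tilisbet
Desol 'tilisbet' matches the loan outcome 'tilisbet', not the inherited 'selisbet' — it skipped the early Desol changes, so it was borrowed from Segora.

borrowed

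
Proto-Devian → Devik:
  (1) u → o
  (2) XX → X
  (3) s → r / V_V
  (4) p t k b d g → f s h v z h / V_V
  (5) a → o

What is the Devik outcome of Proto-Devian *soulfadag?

Devik: start from *soulfadag.
  rule 1 (vowel merger): soulfadag → soolfadag
  rule 2 (degemination): soolfadag → solfadag
  rule 3: no change — solfadag
  rule 4 (intervocalic lenition): solfadag → solfazag
  rule 5 (vowel merger): solfazag → solfozog
  ⇒ Devik solfozog

solfozog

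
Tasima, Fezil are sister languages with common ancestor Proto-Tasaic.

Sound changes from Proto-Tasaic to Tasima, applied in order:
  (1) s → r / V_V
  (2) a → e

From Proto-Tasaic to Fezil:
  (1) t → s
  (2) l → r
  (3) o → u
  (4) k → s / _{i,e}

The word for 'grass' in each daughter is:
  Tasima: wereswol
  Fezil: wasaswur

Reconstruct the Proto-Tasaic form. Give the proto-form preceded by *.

Position 8: Tasima has l, Fezil has r. Tasima preserves l here (none of its changes turn any other segment into l), so the proto-segment is *l.
Position 2: Tasima has e, Fezil has a. Fezil preserves a here (none of its changes turn any other segment into a), so the proto-segment is *a.
Position 3: Tasima has r, Fezil has s. Taking the neighbouring segments as reconstructed: Tasima r could go back to *s or *r; Fezil s could go back to *t or *s — the one source consistent with every daughter is *s.
Verify the candidate proto-form against each daughter:
Tasima: *wasaswol
  wasaswol → waraswol   [rhotacism]
  waraswol → wereswol   [vowel merger]
  giving Tasima wereswol.
Fezil: start from *wasaswol.
  rule 1: no change — wasaswol
  rule 2 (unconditioned shift): wasaswol → wasaswor
  rule 3 (vowel merger): wasaswor → wasaswur
  rule 4: no change — wasaswur
  ⇒ Fezil wasaswur
No other proto-form is consistent with every reflex, so the reconstruction is *wasaswol.

*wasaswol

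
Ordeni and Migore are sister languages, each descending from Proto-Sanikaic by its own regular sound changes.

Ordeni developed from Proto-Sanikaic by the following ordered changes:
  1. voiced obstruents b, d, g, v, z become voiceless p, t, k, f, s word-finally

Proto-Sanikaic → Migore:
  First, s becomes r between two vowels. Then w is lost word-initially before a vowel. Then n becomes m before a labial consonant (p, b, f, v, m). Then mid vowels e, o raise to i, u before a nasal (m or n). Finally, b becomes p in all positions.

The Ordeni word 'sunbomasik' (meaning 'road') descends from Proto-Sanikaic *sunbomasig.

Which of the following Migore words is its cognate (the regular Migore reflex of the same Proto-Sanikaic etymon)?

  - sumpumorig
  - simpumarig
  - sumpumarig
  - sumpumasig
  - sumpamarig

sumpumarig

Migore: *sunbomasig
  sunbomasig → sunbomarig   [rhotacism]
  sunbomarig (rule 2 does not apply)
  sunbomarig → sumbomarig   [nasal place assimilation]
  sumbomarig → sumbumarig   [pre-nasal raising]
  sumbumarig → sumpumarig   [unconditioned shift]
  giving Migore sumpumarig.
The other candidates each miss or misapply at least one Migore change.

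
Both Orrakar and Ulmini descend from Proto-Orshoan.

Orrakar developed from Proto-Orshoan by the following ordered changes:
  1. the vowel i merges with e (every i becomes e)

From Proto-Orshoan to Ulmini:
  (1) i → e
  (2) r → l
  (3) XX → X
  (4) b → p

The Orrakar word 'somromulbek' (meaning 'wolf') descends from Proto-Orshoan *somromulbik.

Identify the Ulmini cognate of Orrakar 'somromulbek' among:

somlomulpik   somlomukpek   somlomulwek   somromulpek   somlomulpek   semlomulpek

somlomulpek

Ulmini: start from *somromulbik.
  rule 1 (vowel merger): somromulbik → somromulbek
  rule 2 (unconditioned shift): somromulbek → somlomulbek
  rule 3: no change — somlomulbek
  rule 4 (unconditioned shift): somlomulbek → somlomulpek
  ⇒ Ulmini somlomulpek
The other candidates each miss or misapply at least one Ulmini change.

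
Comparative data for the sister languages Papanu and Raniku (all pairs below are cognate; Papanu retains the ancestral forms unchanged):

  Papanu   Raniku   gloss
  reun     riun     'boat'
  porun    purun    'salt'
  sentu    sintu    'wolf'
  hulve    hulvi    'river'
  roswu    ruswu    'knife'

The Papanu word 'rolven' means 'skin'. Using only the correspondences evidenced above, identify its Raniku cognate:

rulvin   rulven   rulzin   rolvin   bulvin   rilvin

rulvin

roswu ~ ruswu — Papanu o corresponds to Raniku u after a consonant, before a consonant other than r, m, n, p, b, f, v.
sentu ~ sintu — Papanu e corresponds to Raniku i after a consonant, before a nasal.
Applying these to Papanu 'rolven':
  rolven → rulven   (o→u after a consonant, before a consonant other than r, m, n, p, b, f, v)
  rulven → rulvin   (e→i after a consonant, before a nasal)
So the Raniku cognate is 'rulvin'.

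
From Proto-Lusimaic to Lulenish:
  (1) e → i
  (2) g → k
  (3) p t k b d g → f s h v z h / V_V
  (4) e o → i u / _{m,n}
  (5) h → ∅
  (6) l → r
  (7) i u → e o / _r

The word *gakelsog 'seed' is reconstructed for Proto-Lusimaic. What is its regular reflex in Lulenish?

kaersok

Lulenish: *gakelsog
  gakelsog → gakilsog   [vowel merger]
  gakilsog → kakilsok   [unconditioned shift]
  kakilsok → kahilsok   [intervocalic lenition]
  kahilsok (rule 4 does not apply)
  kahilsok → kailsok   [h-loss]
  kailsok → kairsok   [unconditioned shift]
  kairsok → kaersok   [pre-rhotic lowering]
  giving Lulenish kaersok.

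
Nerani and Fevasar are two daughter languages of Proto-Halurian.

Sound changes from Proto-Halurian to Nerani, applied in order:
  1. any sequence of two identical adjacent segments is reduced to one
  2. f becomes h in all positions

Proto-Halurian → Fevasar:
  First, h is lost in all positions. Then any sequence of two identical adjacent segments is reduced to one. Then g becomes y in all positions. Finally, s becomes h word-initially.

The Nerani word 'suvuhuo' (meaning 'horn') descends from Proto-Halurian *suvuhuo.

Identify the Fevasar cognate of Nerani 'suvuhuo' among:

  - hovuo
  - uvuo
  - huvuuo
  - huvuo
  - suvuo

huvuo

Fevasar: start from *suvuhuo.
  rule 1 (h-loss): suvuhuo → suvuuo
  rule 2 (degemination): suvuuo → suvuo
  rule 3: no change — suvuo
  rule 4 (debuccalisation): suvuo → huvuo
  ⇒ Fevasar huvuo
Among the options, 'huvuo' alone shows every Fevasar change applied in order.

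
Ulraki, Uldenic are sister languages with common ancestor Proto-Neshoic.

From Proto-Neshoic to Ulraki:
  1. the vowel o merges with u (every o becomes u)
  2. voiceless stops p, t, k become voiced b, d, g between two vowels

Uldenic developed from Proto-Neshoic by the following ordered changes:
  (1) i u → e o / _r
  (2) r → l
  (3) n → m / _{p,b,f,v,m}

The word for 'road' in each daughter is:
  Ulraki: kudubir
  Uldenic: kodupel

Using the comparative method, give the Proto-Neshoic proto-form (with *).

Position 5: Ulraki has b, Uldenic has p. Uldenic preserves p here (none of its changes turn any other segment into p), so the proto-segment is *p.
Position 7: Ulraki has r, Uldenic has l. Ulraki preserves r here (none of its changes turn any other segment into r), so the proto-segment is *r.
Position 2: Ulraki has u, Uldenic has o. Taking the neighbouring segments as reconstructed: Ulraki u could go back to *o or *u; Uldenic o can only go back to *o — the one source consistent with every daughter is *o.
This points to *kodupir. Verify forward in each daughter:
Ulraki: *kodupir > kudupir > kudubir  (by vowel merger, intervocalic voicing)
Uldenic: *kodupir > koduper > kodupel  (by pre-rhotic lowering, unconditioned shift)
*kodupir is the unique common source.

*kodupir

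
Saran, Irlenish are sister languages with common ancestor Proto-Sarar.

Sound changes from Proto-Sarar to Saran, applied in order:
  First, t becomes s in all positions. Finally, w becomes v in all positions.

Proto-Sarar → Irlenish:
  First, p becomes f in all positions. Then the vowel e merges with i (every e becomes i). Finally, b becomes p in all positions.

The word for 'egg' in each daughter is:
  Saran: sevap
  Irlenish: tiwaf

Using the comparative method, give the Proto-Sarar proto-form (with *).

*tewap

Position 3: Saran has v, Irlenish has w. Irlenish preserves w here (none of its changes turn any other segment into w), so the proto-segment is *w.
Position 2: Saran has e, Irlenish has i. Saran preserves e here (none of its changes turn any other segment into e), so the proto-segment is *e.
Position 5: Saran has p, Irlenish has f. Saran preserves p here (none of its changes turn any other segment into p), so the proto-segment is *p.
This points to *tewap. Verify forward in each daughter:
Saran: *tewap
  tewap → sewap   [unconditioned shift]
  sewap → sevap   [unconditioned shift]
  giving Saran sevap.
Irlenish: *tewap > tewaf > tiwaf  (by unconditioned shift, vowel merger)
Only *tewap yields all of Saran sevap, Irlenish tiwaf.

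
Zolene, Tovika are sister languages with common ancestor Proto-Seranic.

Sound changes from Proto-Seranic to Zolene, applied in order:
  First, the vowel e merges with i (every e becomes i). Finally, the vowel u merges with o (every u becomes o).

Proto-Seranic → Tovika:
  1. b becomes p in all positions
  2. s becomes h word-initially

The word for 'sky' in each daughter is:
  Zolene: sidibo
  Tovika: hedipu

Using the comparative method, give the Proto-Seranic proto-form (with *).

Position 2: Zolene has i, Tovika has e. Tovika preserves e here (none of its changes turn any other segment into e), so the proto-segment is *e.
Position 5: Zolene has b, Tovika has p. Zolene preserves b here (none of its changes turn any other segment into b), so the proto-segment is *b.
This points to *sedibu. Verify forward in each daughter:
Zolene: start from *sedibu.
  rule 1 (vowel merger): sedibu → sidibu
  rule 2 (vowel merger): sidibu → sidibo
  ⇒ Zolene sidibo
Tovika: *sedibu > sedipu > hedipu  (by unconditioned shift, debuccalisation)
*sedibu is the unique common source.

*sedibu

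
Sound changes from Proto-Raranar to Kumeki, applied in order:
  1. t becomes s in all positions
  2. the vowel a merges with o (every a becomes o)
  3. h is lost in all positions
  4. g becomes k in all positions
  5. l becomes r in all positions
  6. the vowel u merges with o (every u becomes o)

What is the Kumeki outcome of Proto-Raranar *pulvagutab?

porvokosob

Kumeki: start from *pulvagutab.
  rule 1 (unconditioned shift): pulvagutab → pulvagusab
  rule 2 (vowel merger): pulvagusab → pulvogusob
  rule 3: no change — pulvogusob
  rule 4 (unconditioned shift): pulvogusob → pulvokusob
  rule 5 (unconditioned shift): pulvokusob → purvokusob
  rule 6 (vowel merger): purvokusob → porvokosob
  ⇒ Kumeki porvokosob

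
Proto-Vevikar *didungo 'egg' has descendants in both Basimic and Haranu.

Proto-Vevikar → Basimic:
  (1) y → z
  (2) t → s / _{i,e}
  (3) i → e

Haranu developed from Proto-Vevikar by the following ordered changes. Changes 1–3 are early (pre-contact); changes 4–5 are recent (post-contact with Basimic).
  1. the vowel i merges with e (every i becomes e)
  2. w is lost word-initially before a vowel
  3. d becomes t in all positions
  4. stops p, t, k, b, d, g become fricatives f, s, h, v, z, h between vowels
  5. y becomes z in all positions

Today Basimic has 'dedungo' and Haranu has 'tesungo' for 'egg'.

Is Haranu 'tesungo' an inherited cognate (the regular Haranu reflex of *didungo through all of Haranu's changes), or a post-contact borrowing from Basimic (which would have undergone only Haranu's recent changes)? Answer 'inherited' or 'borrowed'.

inherited

If inherited, *didungo would pass through all of Haranu's changes:
Haranu: start from *didungo.
  rule 1 (vowel merger): didungo → dedungo
  rule 2: no change — dedungo
  rule 3 (unconditioned shift): dedungo → tetungo
  rule 4 (intervocalic lenition): tetungo → tesungo
  rule 5: no change — tesungo
  ⇒ Haranu tesungo
If borrowed from Basimic 'dedungo' after the early changes, it would undergo only the recent ones:
  rule 4 (intervocalic lenition): dedungo → dezungo
  rule 5 (unconditioned shift): no change (dezungo)
  ⇒ as a loan: dezungo
Haranu 'tesungo' matches the inherited outcome exactly, so it is an inherited cognate, not a loan.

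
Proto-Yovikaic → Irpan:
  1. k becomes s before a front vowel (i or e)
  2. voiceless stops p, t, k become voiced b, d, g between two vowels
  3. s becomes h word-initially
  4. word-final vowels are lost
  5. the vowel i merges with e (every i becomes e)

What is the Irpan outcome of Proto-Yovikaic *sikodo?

Irpan: *sikodo > sigodo > higodo > higod > hegod  (by intervocalic voicing, debuccalisation, apocope, vowel merger)

hegod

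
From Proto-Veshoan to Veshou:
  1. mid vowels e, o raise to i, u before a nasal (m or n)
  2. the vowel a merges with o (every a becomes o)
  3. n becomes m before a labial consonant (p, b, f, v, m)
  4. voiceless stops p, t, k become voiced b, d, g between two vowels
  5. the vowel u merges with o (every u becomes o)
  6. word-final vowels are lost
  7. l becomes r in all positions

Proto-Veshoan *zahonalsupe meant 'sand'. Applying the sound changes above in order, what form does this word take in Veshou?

zohonorsob

Veshou: start from *zahonalsupe.
  rule 1 (pre-nasal raising): zahonalsupe → zahunalsupe
  rule 2 (vowel merger): zahunalsupe → zohunolsupe
  rule 3: no change — zohunolsupe
  rule 4 (intervocalic voicing): zohunolsupe → zohunolsube
  rule 5 (vowel merger): zohunolsube → zohonolsobe
  rule 6 (apocope): zohonolsobe → zohonolsob
  rule 7 (unconditioned shift): zohonolsob → zohonorsob
  ⇒ Veshou zohonorsob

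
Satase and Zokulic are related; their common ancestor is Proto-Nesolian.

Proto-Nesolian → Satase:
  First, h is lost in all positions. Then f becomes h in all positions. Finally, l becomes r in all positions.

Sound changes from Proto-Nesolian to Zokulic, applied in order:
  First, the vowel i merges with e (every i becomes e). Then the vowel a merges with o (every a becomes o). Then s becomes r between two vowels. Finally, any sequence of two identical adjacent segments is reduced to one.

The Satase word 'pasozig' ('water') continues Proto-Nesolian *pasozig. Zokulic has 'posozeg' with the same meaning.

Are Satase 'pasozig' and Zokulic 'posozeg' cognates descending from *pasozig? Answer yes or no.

Derive the expected Zokulic reflex of *pasozig:
Zokulic: start from *pasozig.
  rule 1 (vowel merger): pasozig → pasozeg
  rule 2 (vowel merger): pasozeg → posozeg
  rule 3 (rhotacism): posozeg → porozeg
  rule 4: no change — porozeg
  ⇒ Zokulic porozeg
The regular Zokulic reflex would be 'porozeg', but the attested form is 'posozeg'. The correspondence is irregular, so they are not cognates (the Zokulic form has a different source).

no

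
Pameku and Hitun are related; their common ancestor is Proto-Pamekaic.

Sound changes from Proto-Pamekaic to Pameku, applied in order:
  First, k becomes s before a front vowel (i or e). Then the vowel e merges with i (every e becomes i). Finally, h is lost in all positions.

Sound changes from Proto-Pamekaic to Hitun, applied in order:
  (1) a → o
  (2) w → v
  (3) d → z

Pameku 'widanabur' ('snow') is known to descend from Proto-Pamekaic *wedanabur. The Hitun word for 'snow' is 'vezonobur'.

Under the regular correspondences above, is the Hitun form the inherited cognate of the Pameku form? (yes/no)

yes

Derive the expected Hitun reflex of *wedanabur:
Hitun: *wedanabur
  wedanabur → wedonobur   [vowel merger]
  wedonobur → vedonobur   [unconditioned shift]
  vedonobur → vezonobur   [unconditioned shift]
  giving Hitun vezonobur.
Hitun 'vezonobur' matches the regular reflex exactly, so the pair is cognate.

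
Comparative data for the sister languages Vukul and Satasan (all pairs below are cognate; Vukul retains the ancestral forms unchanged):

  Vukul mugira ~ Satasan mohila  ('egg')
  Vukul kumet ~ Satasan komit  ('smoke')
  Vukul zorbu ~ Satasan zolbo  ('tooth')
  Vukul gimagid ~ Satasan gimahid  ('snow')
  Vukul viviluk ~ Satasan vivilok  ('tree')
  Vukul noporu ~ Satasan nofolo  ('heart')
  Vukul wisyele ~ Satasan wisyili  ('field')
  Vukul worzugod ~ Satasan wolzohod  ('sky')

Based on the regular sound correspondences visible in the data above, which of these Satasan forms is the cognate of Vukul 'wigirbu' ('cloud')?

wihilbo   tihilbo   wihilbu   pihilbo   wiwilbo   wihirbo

wihilbo

mugira ~ mohila, gimagid ~ gimahid — Vukul g corresponds to Satasan h between vowels (before a front vowel).
zorbu ~ zolbo — Vukul r corresponds to Satasan l after a vowel, before a labial obstruent.
zorbu ~ zolbo, noporu ~ nofolo — Vukul u corresponds to Satasan o word-finally.
Applying these to Vukul 'wigirbu':
  wigirbu → wihirbu   (g→h between vowels (before a front vowel))
  wihirbu → wihilbu   (r→l after a vowel, before a labial obstruent)
  wihilbu → wihilbo   (u→o word-finally)
So the Satasan cognate is 'wihilbo'.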